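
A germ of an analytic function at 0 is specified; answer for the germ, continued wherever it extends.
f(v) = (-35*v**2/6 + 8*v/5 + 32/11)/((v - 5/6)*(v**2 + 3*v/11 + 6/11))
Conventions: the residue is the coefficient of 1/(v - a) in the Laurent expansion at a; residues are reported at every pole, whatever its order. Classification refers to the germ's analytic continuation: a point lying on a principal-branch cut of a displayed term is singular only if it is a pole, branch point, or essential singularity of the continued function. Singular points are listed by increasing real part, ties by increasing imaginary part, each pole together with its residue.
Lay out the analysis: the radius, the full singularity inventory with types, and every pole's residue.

Denominator factor (v - 5/6): pole of order 1 at 5/6, modulus 5/6.
Denominator factor (v**2 + 3*v/11 + 6/11): discriminant -255/121, complex-conjugate roots (-3/22) + ((1/22)*sqrt(255))*i and (-3/22) - ((1/22)*sqrt(255))*i; poles of order 1, moduli (1/11)*sqrt(66) and (1/11)*sqrt(66).
The radius of convergence is the smallest modulus among the singular points: (1/11)*sqrt(66).
The factor v**2 + 3*v/11 + 6/11 splits as (v - a)(v - a') with a = (-3/22) - ((1/22)*sqrt(255))*i, a' = (-3/22) + ((1/22)*sqrt(255))*i. At the order-1 pole a set g(v) = (v - a)*f(v) = [(-35*v**2/6 + 8*v/5 + 32/11)/(v - 5/6)] / (v - a').
Simple pole: residue = g(a) at a = (-3/22) - ((1/22)*sqrt(255))*i, which is (-495/166) - ((7889/70550)*sqrt(255))*i.
The factor v**2 + 3*v/11 + 6/11 splits as (v - a)(v - a') with a = (-3/22) + ((1/22)*sqrt(255))*i, a' = (-3/22) - ((1/22)*sqrt(255))*i. At the order-1 pole a set g(v) = (v - a)*f(v) = [(-35*v**2/6 + 8*v/5 + 32/11)/(v - 5/6)] / (v - a').
Simple pole: residue = g(a) at a = (-3/22) + ((1/22)*sqrt(255))*i, which is (-495/166) + ((7889/70550)*sqrt(255))*i.
At the order-1 pole 5/6 set g(v) = (v - (5/6))*f(v) = (-35*v**2/6 + 8*v/5 + 32/11)/(v**2 + 3*v/11 + 6/11).
Simple pole: residue = g(a) at a = 5/6, which is 65/498.
List the singular points by increasing real part (a conjugate pair: the negative imaginary part first).

Radius of convergence at 0: (1/11)*sqrt(66).
At (-3/22) - ((1/22)*sqrt(255))*i: a pole of order 1; residue (-495/166) - ((7889/70550)*sqrt(255))*i.
At (-3/22) + ((1/22)*sqrt(255))*i: a pole of order 1; residue (-495/166) + ((7889/70550)*sqrt(255))*i.
At 5/6: a pole of order 1; residue 65/498.


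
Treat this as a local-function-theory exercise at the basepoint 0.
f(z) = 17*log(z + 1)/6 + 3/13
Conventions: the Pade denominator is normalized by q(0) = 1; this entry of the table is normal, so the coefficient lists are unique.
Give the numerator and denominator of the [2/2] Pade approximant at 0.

Taylor coefficients needed (expand at 0): a_0 = 3/13, a_1 = 17/6, a_2 = -17/12, a_3 = 17/18, a_4 = -17/24.
Write the denominator as Q(z) = 1 + q1*z + q2*z^2. Requiring Q*f - P = O(z^5) with deg P <= 2 kills the coefficients of z^3..z^4 in Q*f:
  z^3: a_3 + q1*a_2 + q2*a_1 = 0, i.e. 17/18 + (-17/12)*q1 + (17/6)*q2 = 0.
  z^4: a_4 + q1*a_3 + q2*a_2 = 0, i.e. -17/24 + (17/18)*q1 + (-17/12)*q2 = 0.
Solving this linear system: q1 = 1, q2 = 1/6.
The numerator is Q*f truncated at degree 2: P0 = a_0 = 3/13; P1 = a_1 + q1*a_0 = 239/78; P2 = a_2 + q1*a_1 + q2*a_0 = 227/156.

The Pade approximant has numerator coefficients [3/13, 239/78, 227/156]; denominator coefficients [1, 1, 1/6].


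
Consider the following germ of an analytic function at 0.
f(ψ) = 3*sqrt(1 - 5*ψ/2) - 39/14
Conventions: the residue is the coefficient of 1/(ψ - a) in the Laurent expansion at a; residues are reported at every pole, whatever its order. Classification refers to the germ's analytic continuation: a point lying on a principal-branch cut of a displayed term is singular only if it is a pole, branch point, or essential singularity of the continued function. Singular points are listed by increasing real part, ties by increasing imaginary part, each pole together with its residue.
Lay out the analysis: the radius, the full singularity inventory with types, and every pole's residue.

Radius of convergence at 0: 2/5.
At 2/5: an algebraic (square-root) branch point.

Branch term (3)*sqrt(1 - ψ/(2/5)): its argument vanishes at ψ = 2/5, a square-root branch point, modulus 2/5.
The radius of convergence is the smallest modulus among the singular points: 2/5.


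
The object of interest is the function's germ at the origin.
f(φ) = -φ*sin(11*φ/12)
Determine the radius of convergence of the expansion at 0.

The radius of convergence is infinite.

The factor sin(11*φ/12) is entire and contributes no finite singular point.
The polynomial part has no poles.
No finite singular points: the Taylor series at 0 converges everywhere.


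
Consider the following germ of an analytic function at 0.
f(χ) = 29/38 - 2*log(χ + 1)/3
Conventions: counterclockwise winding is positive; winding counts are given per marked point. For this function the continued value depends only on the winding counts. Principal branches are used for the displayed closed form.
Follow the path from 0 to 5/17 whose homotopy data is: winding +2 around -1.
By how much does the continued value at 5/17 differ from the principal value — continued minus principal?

The rational part is single-valued and drops out of the difference; each branch term changes only by its own monodromy.
(-2/3)*log(1 - χ/(-1)): each positive loop around -1 adds 2*pi*i to the log, so winding +2 contributes (-2/3)*(2)*2*pi*i = -(8/3)*pi*i.
Summing the contributions at χ = 5/17 gives -(8/3)*pi*i.

Continued minus principal equals -(8/3)*pi*i.


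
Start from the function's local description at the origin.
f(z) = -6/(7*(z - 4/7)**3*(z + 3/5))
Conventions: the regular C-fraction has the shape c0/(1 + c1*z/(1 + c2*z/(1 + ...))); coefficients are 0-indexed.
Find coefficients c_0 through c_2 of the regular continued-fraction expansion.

Taylor coefficients (expand at 0): a_0 = 245/32, a_1 = 10535/384, a_2 = 218785/2304.
c0 = a_0 = 245/32. Peel one level at a time: if S = 1 + c*z/S' with S'(0) = 1, then c is the z-coefficient of S and S' = c*z/(S - 1).
S_1 = c0/f = 1 + (-43/12)*z + (7/16)*z^2 + ...; c1 = -43/12.
S_2 = c1*z/(S_1 - 1) = 1 + (21/172)*z + ...; c2 = 21/172.

The regular C-fraction coefficients are [245/32, -43/12, 21/172].


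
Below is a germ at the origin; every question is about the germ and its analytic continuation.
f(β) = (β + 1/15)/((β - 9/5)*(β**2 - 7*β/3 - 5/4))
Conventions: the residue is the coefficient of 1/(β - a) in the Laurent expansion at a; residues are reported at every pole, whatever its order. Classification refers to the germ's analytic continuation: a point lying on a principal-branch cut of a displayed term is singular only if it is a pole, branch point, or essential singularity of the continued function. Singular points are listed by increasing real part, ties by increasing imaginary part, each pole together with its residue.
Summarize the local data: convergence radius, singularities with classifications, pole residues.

Radius of convergence at 0: -7/6 + (1/6)*sqrt(94).
At 7/6 - (1/6)*sqrt(94): a pole of order 1; residue 280/663 - (3053/62322)*sqrt(94).
At 9/5: a pole of order 1; residue -560/663.
At 7/6 + (1/6)*sqrt(94): a pole of order 1; residue 280/663 + (3053/62322)*sqrt(94).


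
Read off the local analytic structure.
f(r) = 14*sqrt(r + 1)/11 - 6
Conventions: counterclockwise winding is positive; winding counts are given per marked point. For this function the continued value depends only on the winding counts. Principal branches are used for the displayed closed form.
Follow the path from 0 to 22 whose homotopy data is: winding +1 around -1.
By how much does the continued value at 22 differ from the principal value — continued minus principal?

Continued minus principal equals -(28/11)*sqrt(23).

The rational part is single-valued and drops out of the difference; each branch term changes only by its own monodromy.
(14/11)*sqrt(1 - r/(-1)): winding +1 is odd, the square root flips sign, contributing -2*(14/11)*sqrt(1 - (22)/(-1)) = -2*(14/11)*sqrt(23) = -(28/11)*sqrt(23).
Summing the contributions at r = 22 gives -(28/11)*sqrt(23).


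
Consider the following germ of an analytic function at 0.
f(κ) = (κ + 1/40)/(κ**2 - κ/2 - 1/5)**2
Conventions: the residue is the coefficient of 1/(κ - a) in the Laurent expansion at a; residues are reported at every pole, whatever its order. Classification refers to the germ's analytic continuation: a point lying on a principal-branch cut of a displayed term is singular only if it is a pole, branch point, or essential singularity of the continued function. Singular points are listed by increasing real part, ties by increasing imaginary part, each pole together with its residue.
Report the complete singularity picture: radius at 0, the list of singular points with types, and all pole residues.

Denominator factor (κ**2 - κ/2 - 1/5)^2: discriminant 21/20, real irrational roots 1/4 + (1/20)*sqrt(105) and 1/4 - (1/20)*sqrt(105); poles of order 2, moduli 1/4 + (1/20)*sqrt(105) and -1/4 + (1/20)*sqrt(105).
The radius of convergence is the smallest modulus among the singular points: -1/4 + (1/20)*sqrt(105).
The factor κ**2 - κ/2 - 1/5 splits as (κ - a)(κ - a') with a = 1/4 - (1/20)*sqrt(105), a' = 1/4 + (1/20)*sqrt(105). At the order-2 pole a set g(κ) = (κ - a)^2*f(κ) = [κ + 1/40] / (κ - a')^2.
Order-2 pole: residue = g'(a); g'(1/4 - (1/20)*sqrt(105)) = (22/441)*sqrt(105), so the residue is (22/441)*sqrt(105).
The factor κ**2 - κ/2 - 1/5 splits as (κ - a)(κ - a') with a = 1/4 + (1/20)*sqrt(105), a' = 1/4 - (1/20)*sqrt(105). At the order-2 pole a set g(κ) = (κ - a)^2*f(κ) = [κ + 1/40] / (κ - a')^2.
Order-2 pole: residue = g'(a); g'(1/4 + (1/20)*sqrt(105)) = -(22/441)*sqrt(105), so the residue is -(22/441)*sqrt(105).
List the singular points by increasing real part (a conjugate pair: the negative imaginary part first).

Radius of convergence at 0: -1/4 + (1/20)*sqrt(105).
At 1/4 - (1/20)*sqrt(105): a pole of order 2; residue (22/441)*sqrt(105).
At 1/4 + (1/20)*sqrt(105): a pole of order 2; residue -(22/441)*sqrt(105).


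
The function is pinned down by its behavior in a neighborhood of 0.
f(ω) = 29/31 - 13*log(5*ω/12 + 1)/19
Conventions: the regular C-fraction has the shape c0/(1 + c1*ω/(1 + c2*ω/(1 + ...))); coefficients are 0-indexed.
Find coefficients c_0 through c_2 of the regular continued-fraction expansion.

Taylor coefficients (expand at 0): a_0 = 29/31, a_1 = -65/228, a_2 = 325/5472.
c0 = a_0 = 29/31. Peel one level at a time: if S = 1 + c*ω/S' with S'(0) = 1, then c is the ω-coefficient of S and S' = c*ω/(S - 1).
S_1 = c0/f = 1 + (2015/6612)*ω + (856375/29145696)*ω^2 + ...; c1 = 2015/6612.
S_2 = c1*ω/(S_1 - 1) = 1 + (-425/4408)*ω + ...; c2 = -425/4408.

The regular C-fraction coefficients are [29/31, 2015/6612, -425/4408].


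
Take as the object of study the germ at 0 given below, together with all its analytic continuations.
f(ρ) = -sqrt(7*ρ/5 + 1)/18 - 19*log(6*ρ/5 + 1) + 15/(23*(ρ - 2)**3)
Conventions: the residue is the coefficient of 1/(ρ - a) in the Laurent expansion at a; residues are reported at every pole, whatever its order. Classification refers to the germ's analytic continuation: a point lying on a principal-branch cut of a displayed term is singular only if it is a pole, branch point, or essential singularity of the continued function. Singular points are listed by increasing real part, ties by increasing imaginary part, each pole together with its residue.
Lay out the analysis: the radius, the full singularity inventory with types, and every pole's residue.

Radius of convergence at 0: 5/7.
At -5/6: a logarithmic branch point.
At -5/7: an algebraic (square-root) branch point.
At 2: a pole of order 3; residue 0.

Denominator factor (ρ - 2)^3: pole of order 3 at 2, modulus 2.
Branch term (-19)*log(1 - ρ/(-5/6)): its argument vanishes at ρ = -5/6, a logarithmic branch point, modulus 5/6.
Branch term (-1/18)*sqrt(1 - ρ/(-5/7)): its argument vanishes at ρ = -5/7, a square-root branch point, modulus 5/7.
The radius of convergence is the smallest modulus among the singular points: 5/7.
The branch terms are analytic at 2 and contribute nothing to the residue; only the rational part matters.
At the order-3 pole 2 set g(ρ) = (ρ - (2))^3*(rational part) = 15/23.
Order-3 pole: residue = g''(a)/2; g''(2) = 0, so the residue is 0.
List the singular points by increasing real part (a conjugate pair: the negative imaginary part first).


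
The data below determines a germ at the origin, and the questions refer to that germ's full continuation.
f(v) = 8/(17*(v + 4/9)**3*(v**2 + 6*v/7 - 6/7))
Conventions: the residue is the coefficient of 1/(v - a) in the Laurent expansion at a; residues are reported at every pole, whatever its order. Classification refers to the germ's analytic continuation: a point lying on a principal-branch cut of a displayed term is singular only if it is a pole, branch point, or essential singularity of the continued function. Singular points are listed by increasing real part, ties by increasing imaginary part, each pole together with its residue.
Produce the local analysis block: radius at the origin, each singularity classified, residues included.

Radius of convergence at 0: 4/9.
At -3/7 - (1/7)*sqrt(51): a pole of order 1; residue 94931109/436430375 + (10541097/7419316375)*sqrt(51).
At -4/9: a pole of order 3; residue -189862218/436430375.
At -3/7 + (1/7)*sqrt(51): a pole of order 1; residue 94931109/436430375 - (10541097/7419316375)*sqrt(51).

Denominator factor (v + 4/9)^3: pole of order 3 at -4/9, modulus 4/9.
Denominator factor (v**2 + 6*v/7 - 6/7): discriminant 204/49, real irrational roots -3/7 + (1/7)*sqrt(51) and -3/7 - (1/7)*sqrt(51); poles of order 1, moduli -3/7 + (1/7)*sqrt(51) and 3/7 + (1/7)*sqrt(51).
The radius of convergence is the smallest modulus among the singular points: 4/9.
The factor v**2 + 6*v/7 - 6/7 splits as (v - a)(v - a') with a = -3/7 - (1/7)*sqrt(51), a' = -3/7 + (1/7)*sqrt(51). At the order-1 pole a set g(v) = (v - a)*f(v) = [8/(17*(v + 4/9)**3)] / (v - a').
Simple pole: residue = g(a) at a = -3/7 - (1/7)*sqrt(51), which is 94931109/436430375 + (10541097/7419316375)*sqrt(51).
At the order-3 pole -4/9 set g(v) = (v - (-4/9))^3*f(v) = 8/(17*(v**2 + 6*v/7 - 6/7)).
Order-3 pole: residue = g''(a)/2; g''(-4/9) = -379724436/436430375, so the residue is -189862218/436430375.
The factor v**2 + 6*v/7 - 6/7 splits as (v - a)(v - a') with a = -3/7 + (1/7)*sqrt(51), a' = -3/7 - (1/7)*sqrt(51). At the order-1 pole a set g(v) = (v - a)*f(v) = [8/(17*(v + 4/9)**3)] / (v - a').
Simple pole: residue = g(a) at a = -3/7 + (1/7)*sqrt(51), which is 94931109/436430375 - (10541097/7419316375)*sqrt(51).
List the singular points by increasing real part (a conjugate pair: the negative imaginary part first).


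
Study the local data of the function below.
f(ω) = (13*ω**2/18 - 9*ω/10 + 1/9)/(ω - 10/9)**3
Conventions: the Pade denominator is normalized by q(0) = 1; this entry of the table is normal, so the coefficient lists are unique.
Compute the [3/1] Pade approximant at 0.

Taylor coefficients needed (expand at 0): a_0 = -81/1000, a_1 = 2187/5000, a_2 = 85131/100000, a_3 = 588303/500000, a_4 = 570807/400000.
Write the denominator as Q(ω) = 1 + q1*ω. Requiring Q*f - P = O(ω^5) with deg P <= 3 kills the coefficients of ω^4..ω^4 in Q*f:
  ω^4: a_4 + q1*a_3 = 0, i.e. 570807/400000 + (588303/500000)*q1 = 0.
Solving this linear system: q1 = -1305/1076.
The numerator is Q*f truncated at degree 3: P0 = a_0 = -81/1000; P1 = a_1 + q1*a_0 = 2881737/5380000; P2 = a_2 + q1*a_1 = 539379/1681250; P3 = a_3 + q1*a_2 = 77534253/538000000.

The Pade approximant has numerator coefficients [-81/1000, 2881737/5380000, 539379/1681250, 77534253/538000000]; denominator coefficients [1, -1305/1076].


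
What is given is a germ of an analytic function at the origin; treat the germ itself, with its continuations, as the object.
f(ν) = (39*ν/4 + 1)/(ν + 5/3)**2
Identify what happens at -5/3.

The point is a pole of order 2.

The denominator factor ν + 5/3 vanishes at -5/3 and appears to the power 2; the numerator there equals -61/4, nonzero, and no other factor vanishes.
Hence a pole whose order is the multiplicity, 2.


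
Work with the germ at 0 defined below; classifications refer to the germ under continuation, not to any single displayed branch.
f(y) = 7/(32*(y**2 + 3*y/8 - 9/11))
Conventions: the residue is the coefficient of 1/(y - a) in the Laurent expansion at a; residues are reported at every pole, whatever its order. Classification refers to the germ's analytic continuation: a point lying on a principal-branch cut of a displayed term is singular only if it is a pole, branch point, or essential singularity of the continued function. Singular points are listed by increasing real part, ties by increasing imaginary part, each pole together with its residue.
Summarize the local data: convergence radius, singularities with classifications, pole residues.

Radius of convergence at 0: -3/16 + (3/176)*sqrt(2937).
At -3/16 - (3/176)*sqrt(2937): a pole of order 1; residue -(7/3204)*sqrt(2937).
At -3/16 + (3/176)*sqrt(2937): a pole of order 1; residue (7/3204)*sqrt(2937).

Denominator factor (y**2 + 3*y/8 - 9/11): discriminant 2403/704, real irrational roots -3/16 + (3/176)*sqrt(2937) and -3/16 - (3/176)*sqrt(2937); poles of order 1, moduli -3/16 + (3/176)*sqrt(2937) and 3/16 + (3/176)*sqrt(2937).
The radius of convergence is the smallest modulus among the singular points: -3/16 + (3/176)*sqrt(2937).
The factor y**2 + 3*y/8 - 9/11 splits as (y - a)(y - a') with a = -3/16 - (3/176)*sqrt(2937), a' = -3/16 + (3/176)*sqrt(2937). At the order-1 pole a set g(y) = (y - a)*f(y) = [7/32] / (y - a').
Simple pole: residue = g(a) at a = -3/16 - (3/176)*sqrt(2937), which is -(7/3204)*sqrt(2937).
The factor y**2 + 3*y/8 - 9/11 splits as (y - a)(y - a') with a = -3/16 + (3/176)*sqrt(2937), a' = -3/16 - (3/176)*sqrt(2937). At the order-1 pole a set g(y) = (y - a)*f(y) = [7/32] / (y - a').
Simple pole: residue = g(a) at a = -3/16 + (3/176)*sqrt(2937), which is (7/3204)*sqrt(2937).
List the singular points by increasing real part (a conjugate pair: the negative imaginary part first).


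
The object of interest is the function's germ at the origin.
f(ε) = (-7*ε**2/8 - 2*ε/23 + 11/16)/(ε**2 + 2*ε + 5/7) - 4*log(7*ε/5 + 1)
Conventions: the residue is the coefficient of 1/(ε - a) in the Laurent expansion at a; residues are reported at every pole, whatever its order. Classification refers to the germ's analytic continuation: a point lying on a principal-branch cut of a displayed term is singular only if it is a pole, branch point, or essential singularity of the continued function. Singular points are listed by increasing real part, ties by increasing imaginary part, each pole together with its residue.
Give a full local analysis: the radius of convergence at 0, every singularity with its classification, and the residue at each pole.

Denominator factor (ε**2 + 2*ε + 5/7): discriminant 8/7, real irrational roots -1 + (1/7)*sqrt(14) and -1 - (1/7)*sqrt(14); poles of order 1, moduli 1 - (1/7)*sqrt(14) and 1 + (1/7)*sqrt(14).
Branch term (-4)*log(1 - ε/(-5/7)): its argument vanishes at ε = -5/7, a logarithmic branch point, modulus 5/7.
The radius of convergence is the smallest modulus among the singular points: 1 - (1/7)*sqrt(14).
The branch term is analytic at -1 - (1/7)*sqrt(14) and contributes nothing to the residue; only the rational part matters.
The factor ε**2 + 2*ε + 5/7 splits as (ε - a)(ε - a') with a = -1 - (1/7)*sqrt(14), a' = -1 + (1/7)*sqrt(14). At the order-1 pole a set g(ε) = (ε - a)*(rational part) = [-7*ε**2/8 - 2*ε/23 + 11/16] / (ε - a').
Simple pole: residue = g(a) at a = -1 - (1/7)*sqrt(14), which is 153/184 + (129/1472)*sqrt(14).
The branch term is analytic at -1 + (1/7)*sqrt(14) and contributes nothing to the residue; only the rational part matters.
The factor ε**2 + 2*ε + 5/7 splits as (ε - a)(ε - a') with a = -1 + (1/7)*sqrt(14), a' = -1 - (1/7)*sqrt(14). At the order-1 pole a set g(ε) = (ε - a)*(rational part) = [-7*ε**2/8 - 2*ε/23 + 11/16] / (ε - a').
Simple pole: residue = g(a) at a = -1 + (1/7)*sqrt(14), which is 153/184 - (129/1472)*sqrt(14).
List the singular points by increasing real part (a conjugate pair: the negative imaginary part first).

Radius of convergence at 0: 1 - (1/7)*sqrt(14).
At -1 - (1/7)*sqrt(14): a pole of order 1; residue 153/184 + (129/1472)*sqrt(14).
At -5/7: a logarithmic branch point.
At -1 + (1/7)*sqrt(14): a pole of order 1; residue 153/184 - (129/1472)*sqrt(14).


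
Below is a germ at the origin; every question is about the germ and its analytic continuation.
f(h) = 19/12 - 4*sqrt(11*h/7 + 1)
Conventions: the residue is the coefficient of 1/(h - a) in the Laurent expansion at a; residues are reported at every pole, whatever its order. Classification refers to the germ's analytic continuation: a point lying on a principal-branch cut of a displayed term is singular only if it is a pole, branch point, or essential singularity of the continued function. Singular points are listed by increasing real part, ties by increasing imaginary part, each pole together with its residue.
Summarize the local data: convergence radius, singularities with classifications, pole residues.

Branch term (-4)*sqrt(1 - h/(-7/11)): its argument vanishes at h = -7/11, a square-root branch point, modulus 7/11.
The radius of convergence is the smallest modulus among the singular points: 7/11.

Radius of convergence at 0: 7/11.
At -7/11: an algebraic (square-root) branch point.


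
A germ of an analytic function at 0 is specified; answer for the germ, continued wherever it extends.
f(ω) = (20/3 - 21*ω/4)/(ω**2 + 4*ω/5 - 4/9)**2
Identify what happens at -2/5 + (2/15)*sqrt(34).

The denominator factor ω**2 + 4*ω/5 - 4/9 vanishes at -2/5 + (2/15)*sqrt(34) and appears to the power 2; the numerator there equals 263/30 - (7/10)*sqrt(34), nonzero, and no other factor vanishes.
Hence a pole whose order is the multiplicity, 2.

The point is a pole of order 2.


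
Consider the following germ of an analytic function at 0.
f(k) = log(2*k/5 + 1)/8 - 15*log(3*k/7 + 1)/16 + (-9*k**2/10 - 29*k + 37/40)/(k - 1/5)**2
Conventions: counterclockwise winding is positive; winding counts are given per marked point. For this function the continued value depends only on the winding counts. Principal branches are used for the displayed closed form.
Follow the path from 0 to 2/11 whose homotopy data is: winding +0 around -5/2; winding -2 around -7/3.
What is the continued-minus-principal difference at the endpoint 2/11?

Continued minus principal equals (15/4)*pi*i.

The rational part is single-valued and drops out of the difference; each branch term changes only by its own monodromy.
(-15/16)*log(1 - k/(-7/3)): each positive loop around -7/3 adds 2*pi*i to the log, so winding -2 contributes (-15/16)*(-2)*2*pi*i = (15/4)*pi*i.
(1/8)*log(1 - k/(-5/2)): winding 0 around -5/2, so this term returns to its principal value, contribution 0.
Summing the contributions at k = 2/11 gives (15/4)*pi*i.


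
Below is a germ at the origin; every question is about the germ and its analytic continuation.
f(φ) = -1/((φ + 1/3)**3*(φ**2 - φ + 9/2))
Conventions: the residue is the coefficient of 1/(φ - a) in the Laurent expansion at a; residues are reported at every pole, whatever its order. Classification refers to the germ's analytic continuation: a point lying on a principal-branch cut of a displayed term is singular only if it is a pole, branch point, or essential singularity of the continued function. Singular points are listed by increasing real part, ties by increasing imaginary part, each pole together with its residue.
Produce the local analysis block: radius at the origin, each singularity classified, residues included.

Denominator factor (φ**2 - φ + 9/2): discriminant -17, complex-conjugate roots (1/2) + ((1/2)*sqrt(17))*i and (1/2) - ((1/2)*sqrt(17))*i; poles of order 1, moduli (3/2)*sqrt(2) and (3/2)*sqrt(2).
Denominator factor (φ + 1/3)^3: pole of order 3 at -1/3, modulus 1/3.
The radius of convergence is the smallest modulus among the singular points: 1/3.
At the order-3 pole -1/3 set g(φ) = (φ - (-1/3))^3*f(φ) = -1/(φ**2 - φ + 9/2).
Order-3 pole: residue = g''(a)/2; g''(-1/3) = 25272/704969, so the residue is 12636/704969.
The factor φ**2 - φ + 9/2 splits as (φ - a)(φ - a') with a = (1/2) - ((1/2)*sqrt(17))*i, a' = (1/2) + ((1/2)*sqrt(17))*i. At the order-1 pole a set g(φ) = (φ - a)*f(φ) = [-1/(φ + 1/3)**3] / (φ - a').
Simple pole: residue = g(a) at a = (1/2) - ((1/2)*sqrt(17))*i, which is (-6318/704969) + ((58590/11984473)*sqrt(17))*i.
The factor φ**2 - φ + 9/2 splits as (φ - a)(φ - a') with a = (1/2) + ((1/2)*sqrt(17))*i, a' = (1/2) - ((1/2)*sqrt(17))*i. At the order-1 pole a set g(φ) = (φ - a)*f(φ) = [-1/(φ + 1/3)**3] / (φ - a').
Simple pole: residue = g(a) at a = (1/2) + ((1/2)*sqrt(17))*i, which is (-6318/704969) - ((58590/11984473)*sqrt(17))*i.
List the singular points by increasing real part (a conjugate pair: the negative imaginary part first).

Radius of convergence at 0: 1/3.
At -1/3: a pole of order 3; residue 12636/704969.
At (1/2) - ((1/2)*sqrt(17))*i: a pole of order 1; residue (-6318/704969) + ((58590/11984473)*sqrt(17))*i.
At (1/2) + ((1/2)*sqrt(17))*i: a pole of order 1; residue (-6318/704969) - ((58590/11984473)*sqrt(17))*i.


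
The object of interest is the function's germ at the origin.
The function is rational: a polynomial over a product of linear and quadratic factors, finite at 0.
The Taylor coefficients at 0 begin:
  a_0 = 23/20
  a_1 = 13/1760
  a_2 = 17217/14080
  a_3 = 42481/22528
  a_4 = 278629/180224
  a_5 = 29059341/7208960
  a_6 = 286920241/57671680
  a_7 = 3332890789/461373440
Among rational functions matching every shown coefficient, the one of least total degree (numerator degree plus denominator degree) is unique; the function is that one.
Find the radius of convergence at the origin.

No rational of total degree below 4 reproduces all 8 coefficients; solving the [1/3] Pade equations on them gives f(ζ) = (ζ/11 - 23/30)/((ζ - 2/3)*(ζ**2 + 11*ζ/8 + 1)), whose expansion matches every shown term.
Denominator factor (ζ - 2/3): pole of order 1 at 2/3, modulus 2/3.
Denominator factor (ζ**2 + 11*ζ/8 + 1): discriminant -135/64, complex-conjugate roots (-11/16) + ((3/16)*sqrt(15))*i and (-11/16) - ((3/16)*sqrt(15))*i; poles of order 1, moduli 1 and 1.
The radius of convergence is the smallest modulus among the singular points: 2/3.

The radius of convergence is 2/3.


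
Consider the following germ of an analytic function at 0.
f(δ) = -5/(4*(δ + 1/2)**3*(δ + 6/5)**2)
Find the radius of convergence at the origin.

Denominator factor (δ + 1/2)^3: pole of order 3 at -1/2, modulus 1/2.
Denominator factor (δ + 6/5)^2: pole of order 2 at -6/5, modulus 6/5.
The radius of convergence is the smallest modulus among the singular points: 1/2.

The radius of convergence is 1/2.


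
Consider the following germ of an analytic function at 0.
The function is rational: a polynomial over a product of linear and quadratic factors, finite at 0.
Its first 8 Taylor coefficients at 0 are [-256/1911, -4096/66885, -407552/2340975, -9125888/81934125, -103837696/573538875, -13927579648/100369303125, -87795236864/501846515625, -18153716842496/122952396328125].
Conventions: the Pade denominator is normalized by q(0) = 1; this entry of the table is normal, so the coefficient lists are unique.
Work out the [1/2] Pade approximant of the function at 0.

The Pade approximant has numerator coefficients [-256/1911, -10240/319137]; denominator coefficients [1, -1272/5845, -245512/204575].

Taylor coefficients needed (read off): a_0 = -256/1911, a_1 = -4096/66885, a_2 = -407552/2340975, a_3 = -9125888/81934125.
Write the denominator as Q(θ) = 1 + q1*θ + q2*θ^2. Requiring Q*f - P = O(θ^4) with deg P <= 1 kills the coefficients of θ^2..θ^3 in Q*f:
  θ^2: a_2 + q1*a_1 + q2*a_0 = 0, i.e. -407552/2340975 + (-4096/66885)*q1 + (-256/1911)*q2 = 0.
  θ^3: a_3 + q1*a_2 + q2*a_1 = 0, i.e. -9125888/81934125 + (-407552/2340975)*q1 + (-4096/66885)*q2 = 0.
Solving this linear system: q1 = -1272/5845, q2 = -245512/204575.
The numerator is Q*f truncated at degree 1: P0 = a_0 = -256/1911; P1 = a_1 + q1*a_0 = -10240/319137.


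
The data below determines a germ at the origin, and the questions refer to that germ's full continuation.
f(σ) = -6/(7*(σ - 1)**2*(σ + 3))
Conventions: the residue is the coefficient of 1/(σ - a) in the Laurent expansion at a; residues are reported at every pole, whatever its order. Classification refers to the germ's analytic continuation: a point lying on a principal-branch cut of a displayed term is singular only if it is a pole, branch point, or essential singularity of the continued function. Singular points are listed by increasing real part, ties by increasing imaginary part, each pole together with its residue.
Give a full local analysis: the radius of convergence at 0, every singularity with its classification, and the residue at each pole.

Radius of convergence at 0: 1.
At -3: a pole of order 1; residue -3/56.
At 1: a pole of order 2; residue 3/56.

Denominator factor (σ + 3): pole of order 1 at -3, modulus 3.
Denominator factor (σ - 1)^2: pole of order 2 at 1, modulus 1.
The radius of convergence is the smallest modulus among the singular points: 1.
At the order-1 pole -3 set g(σ) = (σ - (-3))*f(σ) = -6/(7*(σ - 1)**2).
Simple pole: residue = g(a) at a = -3, which is -3/56.
At the order-2 pole 1 set g(σ) = (σ - (1))^2*f(σ) = -6/(7*(σ + 3)).
Order-2 pole: residue = g'(a); g'(1) = 3/56, so the residue is 3/56.
List the singular points by increasing real part (a conjugate pair: the negative imaginary part first).


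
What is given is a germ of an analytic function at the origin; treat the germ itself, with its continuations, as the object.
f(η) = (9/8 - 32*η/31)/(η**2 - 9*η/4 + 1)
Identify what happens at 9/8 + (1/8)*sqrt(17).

The point is a pole of order 1.

The denominator factor η**2 - 9*η/4 + 1 vanishes at 9/8 + (1/8)*sqrt(17) and appears to the power 1; the numerator there equals -9/248 - (4/31)*sqrt(17), nonzero, and no other factor vanishes.
Hence a pole whose order is the multiplicity, 1.


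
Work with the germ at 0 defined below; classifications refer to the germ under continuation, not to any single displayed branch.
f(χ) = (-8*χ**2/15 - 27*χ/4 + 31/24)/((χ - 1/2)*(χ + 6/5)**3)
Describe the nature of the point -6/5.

The denominator factor χ + 6/5 vanishes at -6/5 and appears to the power 3; the numerator there equals 25871/3000, nonzero, and no other factor vanishes.
Hence a pole whose order is the multiplicity, 3.

The point is a pole of order 3.


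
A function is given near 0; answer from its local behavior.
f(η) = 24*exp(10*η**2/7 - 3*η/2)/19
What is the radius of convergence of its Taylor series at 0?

The radius of convergence is infinite.

The factor exp(10*η**2/7 - 3*η/2) is entire and contributes no finite singular point.
The polynomial part has no poles.
No finite singular points: the Taylor series at 0 converges everywhere.


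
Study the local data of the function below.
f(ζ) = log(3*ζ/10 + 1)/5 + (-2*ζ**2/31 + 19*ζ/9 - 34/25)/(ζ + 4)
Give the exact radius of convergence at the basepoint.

The radius of convergence is 10/3.

Denominator factor (ζ + 4): pole of order 1 at -4, modulus 4.
Branch term (1/5)*log(1 - ζ/(-10/3)): its argument vanishes at ζ = -10/3, a logarithmic branch point, modulus 10/3.
The radius of convergence is the smallest modulus among the singular points: 10/3.


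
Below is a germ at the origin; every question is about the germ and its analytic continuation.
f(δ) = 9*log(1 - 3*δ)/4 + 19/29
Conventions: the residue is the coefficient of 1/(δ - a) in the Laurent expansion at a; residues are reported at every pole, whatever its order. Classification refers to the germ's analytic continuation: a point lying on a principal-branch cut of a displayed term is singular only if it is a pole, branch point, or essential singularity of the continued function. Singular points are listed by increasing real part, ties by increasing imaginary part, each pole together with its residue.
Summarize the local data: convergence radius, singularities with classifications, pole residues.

Radius of convergence at 0: 1/3.
At 1/3: a logarithmic branch point.

Branch term (9/4)*log(1 - δ/(1/3)): its argument vanishes at δ = 1/3, a logarithmic branch point, modulus 1/3.
The radius of convergence is the smallest modulus among the singular points: 1/3.


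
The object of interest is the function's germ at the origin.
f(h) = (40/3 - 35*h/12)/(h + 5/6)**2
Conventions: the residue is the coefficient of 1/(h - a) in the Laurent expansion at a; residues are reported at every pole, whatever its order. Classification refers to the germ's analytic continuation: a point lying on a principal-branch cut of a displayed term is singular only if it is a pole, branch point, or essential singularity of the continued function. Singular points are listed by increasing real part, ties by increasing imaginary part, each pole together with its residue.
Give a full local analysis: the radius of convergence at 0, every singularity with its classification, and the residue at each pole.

Denominator factor (h + 5/6)^2: pole of order 2 at -5/6, modulus 5/6.
The radius of convergence is the smallest modulus among the singular points: 5/6.
At the order-2 pole -5/6 set g(h) = (h - (-5/6))^2*f(h) = 40/3 - 35*h/12.
Order-2 pole: residue = g'(a); g'(-5/6) = -35/12, so the residue is -35/12.

Radius of convergence at 0: 5/6.
At -5/6: a pole of order 2; residue -35/12.


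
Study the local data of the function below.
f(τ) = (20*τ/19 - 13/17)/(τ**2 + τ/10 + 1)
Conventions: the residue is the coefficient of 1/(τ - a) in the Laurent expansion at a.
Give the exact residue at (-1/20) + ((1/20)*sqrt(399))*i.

The residue is (10/19) + ((880/42959)*sqrt(399))*i.

The factor τ**2 + τ/10 + 1 splits as (τ - a)(τ - a') with a = (-1/20) + ((1/20)*sqrt(399))*i, a' = (-1/20) - ((1/20)*sqrt(399))*i. At the order-1 pole a set g(τ) = (τ - a)*f(τ) = [20*τ/19 - 13/17] / (τ - a').
Simple pole: residue = g(a) at a = (-1/20) + ((1/20)*sqrt(399))*i, which is (10/19) + ((880/42959)*sqrt(399))*i.


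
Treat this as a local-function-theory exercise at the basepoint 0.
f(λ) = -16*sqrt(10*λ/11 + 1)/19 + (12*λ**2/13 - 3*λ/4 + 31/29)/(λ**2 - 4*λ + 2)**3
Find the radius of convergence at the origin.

Denominator factor (λ**2 - 4*λ + 2)^3: discriminant 8, real irrational roots 2 + sqrt(2) and 2 - sqrt(2); poles of order 3, moduli 2 + sqrt(2) and 2 - sqrt(2).
Branch term (-16/19)*sqrt(1 - λ/(-11/10)): its argument vanishes at λ = -11/10, a square-root branch point, modulus 11/10.
The radius of convergence is the smallest modulus among the singular points: 2 - sqrt(2).

The radius of convergence is 2 - sqrt(2).


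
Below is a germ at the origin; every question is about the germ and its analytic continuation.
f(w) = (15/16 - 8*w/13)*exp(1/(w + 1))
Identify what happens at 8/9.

The point is a regular point.

There is no denominator, hence no pole anywhere.
The essential point of exp(1/(w - (-1))) is -1, not 8/9.
So the germ continues analytically to 8/9.


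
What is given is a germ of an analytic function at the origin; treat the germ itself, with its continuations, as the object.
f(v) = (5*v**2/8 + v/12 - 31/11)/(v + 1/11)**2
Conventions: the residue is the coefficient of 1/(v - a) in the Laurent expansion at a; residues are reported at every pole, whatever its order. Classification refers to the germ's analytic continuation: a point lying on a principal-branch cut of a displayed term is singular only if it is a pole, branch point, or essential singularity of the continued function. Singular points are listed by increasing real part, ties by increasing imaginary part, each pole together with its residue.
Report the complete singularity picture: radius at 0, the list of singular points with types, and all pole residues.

Radius of convergence at 0: 1/11.
At -1/11: a pole of order 2; residue -1/33.

Denominator factor (v + 1/11)^2: pole of order 2 at -1/11, modulus 1/11.
The radius of convergence is the smallest modulus among the singular points: 1/11.
At the order-2 pole -1/11 set g(v) = (v - (-1/11))^2*f(v) = 5*v**2/8 + v/12 - 31/11.
Order-2 pole: residue = g'(a); g'(-1/11) = -1/33, so the residue is -1/33.


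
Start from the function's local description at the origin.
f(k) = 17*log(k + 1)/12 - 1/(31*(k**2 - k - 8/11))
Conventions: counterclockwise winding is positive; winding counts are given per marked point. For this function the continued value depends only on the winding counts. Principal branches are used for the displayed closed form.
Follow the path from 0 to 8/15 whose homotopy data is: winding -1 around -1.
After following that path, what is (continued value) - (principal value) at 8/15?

The rational part is single-valued and drops out of the difference; each branch term changes only by its own monodromy.
(17/12)*log(1 - k/(-1)): each positive loop around -1 adds 2*pi*i to the log, so winding -1 contributes (17/12)*(-1)*2*pi*i = -(17/6)*pi*i.
Summing the contributions at k = 8/15 gives -(17/6)*pi*i.

Continued minus principal equals -(17/6)*pi*i.


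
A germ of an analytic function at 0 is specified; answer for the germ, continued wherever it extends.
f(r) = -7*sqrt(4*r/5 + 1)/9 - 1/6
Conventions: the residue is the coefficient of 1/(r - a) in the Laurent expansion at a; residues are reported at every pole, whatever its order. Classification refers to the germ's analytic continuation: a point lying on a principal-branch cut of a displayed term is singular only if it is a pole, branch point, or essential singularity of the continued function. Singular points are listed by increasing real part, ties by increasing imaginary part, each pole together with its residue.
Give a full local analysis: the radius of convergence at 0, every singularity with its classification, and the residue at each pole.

Branch term (-7/9)*sqrt(1 - r/(-5/4)): its argument vanishes at r = -5/4, a square-root branch point, modulus 5/4.
The radius of convergence is the smallest modulus among the singular points: 5/4.

Radius of convergence at 0: 5/4.
At -5/4: an algebraic (square-root) branch point.


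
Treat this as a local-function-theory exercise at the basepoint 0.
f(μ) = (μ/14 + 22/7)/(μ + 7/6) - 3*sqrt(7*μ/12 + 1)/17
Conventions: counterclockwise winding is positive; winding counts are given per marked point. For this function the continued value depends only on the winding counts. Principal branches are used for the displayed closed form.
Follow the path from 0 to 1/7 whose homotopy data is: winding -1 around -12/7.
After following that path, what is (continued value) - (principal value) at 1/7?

Continued minus principal equals (1/17)*sqrt(39).

The rational part is single-valued and drops out of the difference; each branch term changes only by its own monodromy.
(-3/17)*sqrt(1 - μ/(-12/7)): winding -1 is odd, the square root flips sign, contributing -2*(-3/17)*sqrt(1 - (1/7)/(-12/7)) = -2*(-3/17)*sqrt(13/12) = (1/17)*sqrt(39).
Summing the contributions at μ = 1/7 gives (1/17)*sqrt(39).


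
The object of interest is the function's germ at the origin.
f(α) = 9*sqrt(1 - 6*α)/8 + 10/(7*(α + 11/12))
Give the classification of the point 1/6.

The point is an algebraic (square-root) branch point.

The term (9/8)*sqrt(1 - α/(1/6)) has argument 1 - 1/6/(1/6) = 0 at 1/6: a square-root (algebraic, two-sheeted) branch point; the remaining terms are analytic or single-valued there.


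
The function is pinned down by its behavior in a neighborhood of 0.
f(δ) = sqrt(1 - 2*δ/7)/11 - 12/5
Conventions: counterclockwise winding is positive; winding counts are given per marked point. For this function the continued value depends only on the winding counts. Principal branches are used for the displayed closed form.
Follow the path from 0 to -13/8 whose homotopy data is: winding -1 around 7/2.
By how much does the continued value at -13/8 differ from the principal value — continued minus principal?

Continued minus principal equals -(1/77)*sqrt(287).

The rational part is single-valued and drops out of the difference; each branch term changes only by its own monodromy.
(1/11)*sqrt(1 - δ/(7/2)): winding -1 is odd, the square root flips sign, contributing -2*(1/11)*sqrt(1 - (-13/8)/(7/2)) = -2*(1/11)*sqrt(41/28) = -(1/77)*sqrt(287).
Summing the contributions at δ = -13/8 gives -(1/77)*sqrt(287).
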